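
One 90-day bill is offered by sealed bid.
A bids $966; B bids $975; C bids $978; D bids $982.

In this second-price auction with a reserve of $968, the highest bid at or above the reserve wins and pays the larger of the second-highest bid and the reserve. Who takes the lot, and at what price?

D pays $978

Second-price auction with a reserve of $968: the highest bid at or above the reserve wins and pays the larger of the second-highest bid and the reserve.
Bids in order: 982 (D) > 978 (C) > 975 (B) > 966 (A)
Highest eligible bid: D at $982.
Second-highest bid $978 exceeds the reserve $968 → payment $978.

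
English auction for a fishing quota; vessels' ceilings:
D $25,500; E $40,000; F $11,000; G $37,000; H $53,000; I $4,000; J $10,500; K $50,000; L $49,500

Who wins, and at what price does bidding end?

H wins at $50,000

Limits in order: 53,000 (H) > 50,000 (K) > 49,500 (L) > 40,000 (E) > 37,000 (G) > 25,500 (D) > …
Once the price passes $50,000, only H is left; the hammer falls at K's limit of $50,000.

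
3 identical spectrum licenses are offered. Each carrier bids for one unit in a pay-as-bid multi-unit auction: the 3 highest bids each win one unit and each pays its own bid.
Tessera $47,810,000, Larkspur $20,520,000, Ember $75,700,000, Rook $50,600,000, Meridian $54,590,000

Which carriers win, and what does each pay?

Sorting: 75,700,000 (Ember), 54,590,000 (Meridian), 50,600,000 (Rook), 47,810,000 (Tessera), 20,520,000 (Larkspur)
Top 3: Ember, Meridian, Rook.
Each winner pays its own bid: Ember $75,700,000, Meridian $54,590,000, Rook $50,600,000.

Ember $75,700,000, Meridian $54,590,000, Rook $50,600,000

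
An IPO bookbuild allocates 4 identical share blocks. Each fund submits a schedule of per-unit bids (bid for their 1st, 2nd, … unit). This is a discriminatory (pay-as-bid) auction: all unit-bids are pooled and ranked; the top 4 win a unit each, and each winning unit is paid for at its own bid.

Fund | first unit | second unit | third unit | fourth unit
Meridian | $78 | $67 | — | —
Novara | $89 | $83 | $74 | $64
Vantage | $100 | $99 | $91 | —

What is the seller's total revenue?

Total revenue: $379

Pooled unit-bids ranked (top 4): 100 (Vantage-1), 99 (Vantage-2), 91 (Vantage-3), 89 (Novara-1)
Next rejected bid: $83 (not a price — pay-as-bid).
Each winning unit pays its own bid.
Revenue = 100 + 99 + 91 + 89 = $379.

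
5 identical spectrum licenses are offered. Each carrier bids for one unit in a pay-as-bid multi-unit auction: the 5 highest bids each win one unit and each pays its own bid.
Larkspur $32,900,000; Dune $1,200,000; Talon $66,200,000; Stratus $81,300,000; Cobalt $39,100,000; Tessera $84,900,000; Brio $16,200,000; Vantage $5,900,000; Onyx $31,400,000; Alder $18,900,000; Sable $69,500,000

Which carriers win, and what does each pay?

Sorting: 84,900,000 (Tessera), 81,300,000 (Stratus), 69,500,000 (Sable), 66,200,000 (Talon), 39,100,000 (Cobalt), 32,900,000 (Larkspur), 31,400,000 (Onyx), …
Winners (5 units): Tessera, Stratus, Sable, Talon, Cobalt.
Each winner pays its own bid: Tessera $84,900,000, Stratus $81,300,000, Sable $69,500,000, Talon $66,200,000, Cobalt $39,100,000.

Tessera $84,900,000, Stratus $81,300,000, Sable $69,500,000, Talon $66,200,000, Cobalt $39,100,000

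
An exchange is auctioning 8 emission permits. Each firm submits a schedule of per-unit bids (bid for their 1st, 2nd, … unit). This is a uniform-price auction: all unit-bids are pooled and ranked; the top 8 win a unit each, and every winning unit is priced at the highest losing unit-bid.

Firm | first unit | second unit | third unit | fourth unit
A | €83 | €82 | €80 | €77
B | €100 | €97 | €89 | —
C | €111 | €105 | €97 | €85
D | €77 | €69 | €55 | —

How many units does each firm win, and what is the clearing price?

A 1, B 3, C 4; clearing price €82

All unit-bids, highest first — top 8: 111 (C-1), 105 (C-2), 100 (B-1), 97 (B-2), 97 (C-3), 89 (B-3), 85 (C-4), 83 (A-1)
The (k+1)-th unit-bid is €82.
Allocation: A 1, B 3, C 4.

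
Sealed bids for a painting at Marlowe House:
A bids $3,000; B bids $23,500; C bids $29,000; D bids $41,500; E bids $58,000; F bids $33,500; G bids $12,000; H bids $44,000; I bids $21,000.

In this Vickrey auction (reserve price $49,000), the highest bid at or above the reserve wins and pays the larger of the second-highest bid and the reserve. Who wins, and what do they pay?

Sorting bids: 58,000 (E) > 44,000 (H) > 41,500 (D) > 33,500 (F) > 29,000 (C) > 23,500 (B) > …
E has the top bid at or above the reserve ($58,000).
Second-highest bid $44,000 is below the reserve $49,000, so the reserve binds → payment $49,000.

E pays $49,000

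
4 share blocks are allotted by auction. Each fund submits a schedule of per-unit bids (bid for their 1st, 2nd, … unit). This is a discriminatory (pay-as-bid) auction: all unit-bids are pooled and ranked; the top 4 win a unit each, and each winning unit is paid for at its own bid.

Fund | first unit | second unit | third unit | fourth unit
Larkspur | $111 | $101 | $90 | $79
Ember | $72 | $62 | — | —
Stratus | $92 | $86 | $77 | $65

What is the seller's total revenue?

Merging the schedules and taking the best 4: 111 (Larkspur-1), 101 (Larkspur-2), 92 (Stratus-1), 90 (Larkspur-3)
Next rejected bid: $86 (not a price — pay-as-bid).
Each winning unit pays its own bid.
Revenue = 111 + 101 + 92 + 90 = $394.

Total revenue: $394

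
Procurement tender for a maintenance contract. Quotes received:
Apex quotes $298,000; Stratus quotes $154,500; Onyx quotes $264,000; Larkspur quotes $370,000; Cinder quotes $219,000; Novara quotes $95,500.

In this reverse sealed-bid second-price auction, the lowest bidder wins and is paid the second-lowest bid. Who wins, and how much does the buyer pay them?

Sorting bids: 95,500 (Novara) < 154,500 (Stratus) < 219,000 (Cinder) < 264,000 (Onyx) < 298,000 (Apex) < 370,000 (Larkspur)
Novara is lowest; is paid the second-lowest bid, $154,500.

Novara is paid $154,500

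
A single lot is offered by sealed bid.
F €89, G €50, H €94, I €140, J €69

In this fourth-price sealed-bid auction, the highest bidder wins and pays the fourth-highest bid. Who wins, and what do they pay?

I pays €69

Bids in order: 140 (I) > 94 (H) > 89 (F) > 69 (J) > 50 (G)
I is highest; pays the fourth-highest bid, €69.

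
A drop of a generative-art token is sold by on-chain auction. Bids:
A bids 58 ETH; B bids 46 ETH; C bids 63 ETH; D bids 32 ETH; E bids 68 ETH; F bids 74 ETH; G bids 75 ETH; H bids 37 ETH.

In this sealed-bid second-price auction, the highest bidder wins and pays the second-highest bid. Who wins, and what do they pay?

Rule: the highest bidder wins and pays the second-highest bid.
Bids in order: 75 (G) > 74 (F) > 68 (E) > 63 (C) > 58 (A) > 46 (B) > …
Second-price: G pays F's bid of 74 ETH.

G pays 74 ETH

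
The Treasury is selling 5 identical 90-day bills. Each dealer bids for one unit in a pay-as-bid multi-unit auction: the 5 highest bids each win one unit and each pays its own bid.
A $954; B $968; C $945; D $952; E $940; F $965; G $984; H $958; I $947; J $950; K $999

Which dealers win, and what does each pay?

K $999, G $984, B $968, F $965, H $958

Ordering the bids: 999 (K), 984 (G), 968 (B), 965 (F), 958 (H), 954 (A), 952 (D), …
Winners (5 units): K, G, B, F, H.
Each winner pays its own bid: K $999, G $984, B $968, F $965, H $958.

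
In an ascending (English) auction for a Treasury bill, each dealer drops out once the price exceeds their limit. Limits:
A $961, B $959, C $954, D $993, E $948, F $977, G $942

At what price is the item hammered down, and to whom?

Limits in order: 993 (D) > 977 (F) > 961 (A) > 959 (B) > 954 (C) > 948 (E) > …
Once the price passes $977, only D is left; the hammer falls at F's limit of $977.

D wins at $977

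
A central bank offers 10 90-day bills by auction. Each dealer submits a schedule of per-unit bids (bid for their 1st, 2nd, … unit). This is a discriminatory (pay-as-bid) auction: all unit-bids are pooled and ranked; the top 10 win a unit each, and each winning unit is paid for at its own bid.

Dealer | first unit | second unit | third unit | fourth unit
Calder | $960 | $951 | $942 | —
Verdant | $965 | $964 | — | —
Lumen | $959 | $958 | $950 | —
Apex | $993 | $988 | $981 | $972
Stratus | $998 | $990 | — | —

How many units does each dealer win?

Apex 4, Calder 1, Lumen 1, Stratus 2, Verdant 2

Merging the schedules and taking the best 10: 998 (Stratus-1), 993 (Apex-1), 990 (Stratus-2), 988 (Apex-2), 981 (Apex-3), 972 (Apex-4), 965 (Verdant-1), 964 (Verdant-2), 960 (Calder-1), 959 (Lumen-1)
Next rejected bid: $958 (not a price — pay-as-bid).
Allocation: Apex 4, Calder 1, Lumen 1, Stratus 2, Verdant 2.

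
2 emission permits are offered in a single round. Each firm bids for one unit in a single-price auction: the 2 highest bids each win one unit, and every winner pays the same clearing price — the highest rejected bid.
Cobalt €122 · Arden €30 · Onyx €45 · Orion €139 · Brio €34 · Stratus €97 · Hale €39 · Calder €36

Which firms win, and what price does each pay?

Ordering the bids: 139 (Orion), 122 (Cobalt), 97 (Stratus), 45 (Onyx), …
Winners (2 units): Orion, Cobalt.
Clearing price = highest rejected bid = €97.

Orion, Cobalt; each pays €97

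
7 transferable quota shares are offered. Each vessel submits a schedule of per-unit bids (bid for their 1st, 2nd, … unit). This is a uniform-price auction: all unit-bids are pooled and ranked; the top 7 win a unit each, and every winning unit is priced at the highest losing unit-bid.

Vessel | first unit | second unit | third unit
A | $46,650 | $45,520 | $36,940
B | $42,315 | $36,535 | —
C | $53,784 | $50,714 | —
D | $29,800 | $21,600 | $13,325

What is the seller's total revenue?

Total revenue: $208,600

Merging the schedules and taking the best 7: 53,784 (C-1), 50,714 (C-2), 46,650 (A-1), 45,520 (A-2), 42,315 (B-1), 36,940 (A-3), 36,535 (B-2)
The (k+1)-th unit-bid is $29,800.
Allocation: A 3, B 2, C 2. Every unit priced at $29,800.
Revenue = 7 × 29,800 = $208,600.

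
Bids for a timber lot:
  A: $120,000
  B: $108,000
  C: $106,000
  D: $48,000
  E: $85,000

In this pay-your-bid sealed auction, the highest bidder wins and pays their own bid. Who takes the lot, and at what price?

A pays $120,000

Pay-your-bid sealed auction: the highest bidder wins and pays their own bid.
Bids ranked: 120,000 (A) > 108,000 (B) > 106,000 (C) > 85,000 (E) > 48,000 (D)
A has the highest bid and pays exactly that: $120,000.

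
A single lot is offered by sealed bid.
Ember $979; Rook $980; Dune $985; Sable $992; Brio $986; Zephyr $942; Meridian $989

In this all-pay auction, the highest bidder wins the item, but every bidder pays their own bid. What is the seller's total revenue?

Sorting bids: 992 (Sable) > 989 (Meridian) > 986 (Brio) > 985 (Dune) > 980 (Rook) > 979 (Ember) > …
Sable wins with the top bid; all bids are sunk regardless.
Every bidder forfeits their bid regardless of winning.
Revenue = 979 + 980 + 985 + 992 + 986 + 942 + 989 = $6,853.

Total revenue: $6,853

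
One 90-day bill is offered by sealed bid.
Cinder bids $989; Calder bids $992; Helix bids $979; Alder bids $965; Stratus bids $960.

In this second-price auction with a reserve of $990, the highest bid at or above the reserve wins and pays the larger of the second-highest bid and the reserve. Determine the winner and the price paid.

Rule: the highest bid at or above the reserve wins and pays the larger of the second-highest bid and the reserve.
Bids in order: 992 (Calder) > 989 (Cinder) > 979 (Helix) > 965 (Alder) > 960 (Stratus)
Calder has the top bid at or above the reserve ($992).
Second-highest bid $989 is below the reserve $990, so the reserve binds → payment $990.

Calder pays $990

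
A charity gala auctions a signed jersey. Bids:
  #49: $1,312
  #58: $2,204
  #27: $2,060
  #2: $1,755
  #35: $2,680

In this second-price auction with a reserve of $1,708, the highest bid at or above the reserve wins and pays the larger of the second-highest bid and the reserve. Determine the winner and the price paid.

Bids in order: 2,680 (#35) > 2,204 (#58) > 2,060 (#27) > 1,755 (#2) > 1,312 (#49)
#35 has the top bid at or above the reserve ($2,680).
max(second-highest $2,204, reserve $1,708) = $2,204; the reserve does not bind.

#35 pays $2,204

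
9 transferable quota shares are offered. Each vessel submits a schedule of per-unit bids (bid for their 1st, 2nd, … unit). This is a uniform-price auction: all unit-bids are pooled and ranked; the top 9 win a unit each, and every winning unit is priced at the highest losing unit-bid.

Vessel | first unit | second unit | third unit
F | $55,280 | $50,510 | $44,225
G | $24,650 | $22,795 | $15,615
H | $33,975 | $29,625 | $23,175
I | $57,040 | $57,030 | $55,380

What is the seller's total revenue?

Merging the schedules and taking the best 9: 57,040 (I-1), 57,030 (I-2), 55,380 (I-3), 55,280 (F-1), 50,510 (F-2), 44,225 (F-3), 33,975 (H-1), 29,625 (H-2), 24,650 (G-1)
The (k+1)-th unit-bid is $23,175.
Allocation: F 3, G 1, H 2, I 3. Every unit priced at $23,175.
Revenue = 9 × 23,175 = $208,575.

Total revenue: $208,575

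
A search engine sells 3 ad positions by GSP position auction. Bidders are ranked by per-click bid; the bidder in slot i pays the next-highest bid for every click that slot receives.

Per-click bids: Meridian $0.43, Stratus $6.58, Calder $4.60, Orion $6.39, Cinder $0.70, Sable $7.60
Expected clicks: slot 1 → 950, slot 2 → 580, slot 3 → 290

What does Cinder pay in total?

Cinder pays $0.00

Ranked by bid: $7.60 (Sable) > $6.58 (Stratus) > $6.39 (Orion) > $4.60 (Calder) > …
Cinder ranks below slot 3 → no slot, pays nothing.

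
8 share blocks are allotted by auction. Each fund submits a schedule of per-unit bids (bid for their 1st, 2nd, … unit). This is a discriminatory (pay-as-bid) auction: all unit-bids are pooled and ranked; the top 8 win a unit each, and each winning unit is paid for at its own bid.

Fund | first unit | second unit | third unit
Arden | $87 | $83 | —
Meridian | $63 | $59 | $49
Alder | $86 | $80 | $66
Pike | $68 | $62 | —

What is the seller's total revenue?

Total revenue: $595

Pooled unit-bids ranked (top 8): 87 (Arden-1), 86 (Alder-1), 83 (Arden-2), 80 (Alder-2), 68 (Pike-1), 66 (Alder-3), 63 (Meridian-1), 62 (Pike-2)
Next rejected bid: $59 (not a price — pay-as-bid).
Each winning unit pays its own bid.
Revenue = 87 + 86 + 83 + 80 + 68 + 66 + 63 + 62 = $595.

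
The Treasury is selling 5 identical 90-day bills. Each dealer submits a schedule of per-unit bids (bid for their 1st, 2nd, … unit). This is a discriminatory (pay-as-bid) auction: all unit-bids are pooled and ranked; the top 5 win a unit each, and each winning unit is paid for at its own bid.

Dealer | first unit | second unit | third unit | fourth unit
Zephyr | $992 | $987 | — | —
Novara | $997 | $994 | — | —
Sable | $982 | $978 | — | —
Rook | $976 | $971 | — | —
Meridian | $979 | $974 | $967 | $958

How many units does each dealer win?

Novara 2, Sable 1, Zephyr 2

Merging the schedules and taking the best 5: 997 (Novara-1), 994 (Novara-2), 992 (Zephyr-1), 987 (Zephyr-2), 982 (Sable-1)
Next rejected bid: $979 (not a price — pay-as-bid).
Allocation: Novara 2, Sable 1, Zephyr 2.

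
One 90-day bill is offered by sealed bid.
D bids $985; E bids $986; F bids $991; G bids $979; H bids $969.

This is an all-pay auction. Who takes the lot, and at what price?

Sorting bids: 991 (F) > 986 (E) > 985 (D) > 979 (G) > 969 (H)
F wins with the top bid; all bids are sunk regardless.

F pays $991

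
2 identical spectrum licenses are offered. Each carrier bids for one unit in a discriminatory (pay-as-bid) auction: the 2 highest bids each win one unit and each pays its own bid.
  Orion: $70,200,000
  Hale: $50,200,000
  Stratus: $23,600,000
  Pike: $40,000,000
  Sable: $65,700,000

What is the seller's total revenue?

Total revenue: $135,900,000

Bids ranked high→low: 70,200,000 (Orion), 65,700,000 (Sable), 50,200,000 (Hale), 40,000,000 (Pike), …
Winners (2 units): Orion, Sable.
Total revenue = 70,200,000 + 65,700,000 = $135,900,000.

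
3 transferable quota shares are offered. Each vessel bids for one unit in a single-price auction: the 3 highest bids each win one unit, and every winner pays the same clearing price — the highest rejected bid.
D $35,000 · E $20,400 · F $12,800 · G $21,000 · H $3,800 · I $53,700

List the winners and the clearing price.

I, D, G; each pays $20,400

Sorting: 53,700 (I), 35,000 (D), 21,000 (G), 20,400 (E), 12,800 (F), …
The 3 highest are I, D, G.
First losing bid is E's $20,400, which sets the uniform price.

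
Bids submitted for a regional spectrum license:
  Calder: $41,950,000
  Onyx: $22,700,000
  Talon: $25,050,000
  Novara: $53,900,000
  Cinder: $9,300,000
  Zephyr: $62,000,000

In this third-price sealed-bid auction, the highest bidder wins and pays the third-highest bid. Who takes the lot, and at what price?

Third-price sealed-bid auction: the highest bidder wins and pays the third-highest bid.
Bids in order: 62,000,000 (Zephyr) > 53,900,000 (Novara) > 41,950,000 (Calder) > 25,050,000 (Talon) > 22,700,000 (Onyx) > 9,300,000 (Cinder)
Zephyr is highest; pays the third-highest bid, $41,950,000.

Zephyr pays $41,950,000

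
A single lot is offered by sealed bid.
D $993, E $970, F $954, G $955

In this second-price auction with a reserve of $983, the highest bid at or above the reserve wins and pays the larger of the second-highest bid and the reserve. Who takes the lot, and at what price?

D pays $983

Rule: the highest bid at or above the reserve wins and pays the larger of the second-highest bid and the reserve.
Bids ranked: 993 (D) > 970 (E) > 955 (G) > 954 (F)
Highest eligible bid: D at $993.
max(second-highest $970, reserve $983) = $983.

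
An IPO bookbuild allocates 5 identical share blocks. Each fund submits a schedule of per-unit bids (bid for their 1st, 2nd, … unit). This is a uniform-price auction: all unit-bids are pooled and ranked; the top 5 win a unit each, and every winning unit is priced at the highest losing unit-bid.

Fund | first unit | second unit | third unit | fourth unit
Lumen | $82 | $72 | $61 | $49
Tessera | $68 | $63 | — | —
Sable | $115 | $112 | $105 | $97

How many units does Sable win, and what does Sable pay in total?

All unit-bids, highest first — top 5: 115 (Sable-1), 112 (Sable-2), 105 (Sable-3), 97 (Sable-4), 82 (Lumen-1)
First bid not allocated: $72.
Sable wins 4 unit(s) at $72 each.

Sable: 4 units, pays $288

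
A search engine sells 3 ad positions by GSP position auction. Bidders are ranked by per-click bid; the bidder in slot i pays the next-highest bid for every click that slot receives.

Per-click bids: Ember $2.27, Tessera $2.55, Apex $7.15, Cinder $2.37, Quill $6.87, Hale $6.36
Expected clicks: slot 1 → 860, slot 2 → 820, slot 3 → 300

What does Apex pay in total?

Per-click bids in order: $7.15 (Apex) > $6.87 (Quill) > $6.36 (Hale) > $2.55 (Tessera) > …
Apex holds slot 1 → pays next bid $6.87 × 860 clicks = $5908.20.

Apex pays $5908.20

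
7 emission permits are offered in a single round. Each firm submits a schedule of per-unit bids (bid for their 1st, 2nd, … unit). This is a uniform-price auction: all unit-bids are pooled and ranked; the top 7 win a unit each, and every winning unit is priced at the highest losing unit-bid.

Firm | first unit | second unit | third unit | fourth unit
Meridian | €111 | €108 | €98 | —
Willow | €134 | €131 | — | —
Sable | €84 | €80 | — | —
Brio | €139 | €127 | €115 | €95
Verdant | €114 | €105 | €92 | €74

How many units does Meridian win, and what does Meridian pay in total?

All unit-bids, highest first — top 7: 139 (Brio-1), 134 (Willow-1), 131 (Willow-2), 127 (Brio-2), 115 (Brio-3), 114 (Verdant-1), 111 (Meridian-1)
First bid not allocated: €108.
Meridian wins 1 unit(s) at €108 each.

Meridian: 1 unit, pays €108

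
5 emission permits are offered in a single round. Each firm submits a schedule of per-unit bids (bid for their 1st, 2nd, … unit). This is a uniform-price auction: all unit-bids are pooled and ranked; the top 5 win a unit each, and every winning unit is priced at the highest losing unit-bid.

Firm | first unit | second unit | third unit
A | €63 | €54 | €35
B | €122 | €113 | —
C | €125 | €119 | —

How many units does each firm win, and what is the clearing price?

A 1, B 2, C 2; clearing price €54

Pooled unit-bids ranked (top 5): 125 (C-1), 122 (B-1), 119 (C-2), 113 (B-2), 63 (A-1)
First bid not allocated: €54.
Allocation: A 1, B 2, C 2.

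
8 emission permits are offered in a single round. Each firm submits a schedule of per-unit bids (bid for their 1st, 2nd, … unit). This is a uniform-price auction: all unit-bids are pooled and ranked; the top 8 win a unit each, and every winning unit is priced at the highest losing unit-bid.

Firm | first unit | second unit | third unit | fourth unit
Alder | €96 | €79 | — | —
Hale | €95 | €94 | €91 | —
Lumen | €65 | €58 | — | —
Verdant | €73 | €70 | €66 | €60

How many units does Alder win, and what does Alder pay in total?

Alder: 2 units, pays €130

Merging the schedules and taking the best 8: 96 (Alder-1), 95 (Hale-1), 94 (Hale-2), 91 (Hale-3), 79 (Alder-2), 73 (Verdant-1), 70 (Verdant-2), 66 (Verdant-3)
The (k+1)-th unit-bid is €65.
Alder wins 2 unit(s) at €65 each.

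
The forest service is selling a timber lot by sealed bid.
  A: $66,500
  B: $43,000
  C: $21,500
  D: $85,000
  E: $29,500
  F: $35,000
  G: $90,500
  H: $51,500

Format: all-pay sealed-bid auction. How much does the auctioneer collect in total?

Total revenue: $422,500

Bids in order: 90,500 (G) > 85,000 (D) > 66,500 (A) > 51,500 (H) > 43,000 (B) > 35,000 (F) > …
Every bidder forfeits their bid regardless of winning.
Revenue = 66,500 + 43,000 + 21,500 + 85,000 + 29,500 + 35,000 + 90,500 + 51,500 = $422,500.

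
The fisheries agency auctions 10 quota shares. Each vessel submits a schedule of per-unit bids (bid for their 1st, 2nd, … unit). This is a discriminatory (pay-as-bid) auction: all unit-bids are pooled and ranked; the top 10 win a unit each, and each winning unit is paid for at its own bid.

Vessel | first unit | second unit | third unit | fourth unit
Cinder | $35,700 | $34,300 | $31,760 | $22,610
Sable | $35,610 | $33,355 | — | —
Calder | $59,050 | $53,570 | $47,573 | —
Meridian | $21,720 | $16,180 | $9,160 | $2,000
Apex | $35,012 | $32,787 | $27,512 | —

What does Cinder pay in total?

Merging the schedules and taking the best 10: 59,050 (Calder-1), 53,570 (Calder-2), 47,573 (Calder-3), 35,700 (Cinder-1), 35,610 (Sable-1), 35,012 (Apex-1), 34,300 (Cinder-2), 33,355 (Sable-2), 32,787 (Apex-2), 31,760 (Cinder-3)
Next rejected bid: $27,512 (not a price — pay-as-bid).
Cinder's winning unit-bids: 35,700 + 34,300 + 31,760 = $101,760.

Cinder pays $101,760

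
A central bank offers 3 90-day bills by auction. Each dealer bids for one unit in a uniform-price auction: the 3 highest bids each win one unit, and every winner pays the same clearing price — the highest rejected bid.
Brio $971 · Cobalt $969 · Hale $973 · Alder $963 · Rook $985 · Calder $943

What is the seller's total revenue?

Total revenue: $2,907

Ordering the bids: 985 (Rook), 973 (Hale), 971 (Brio), 969 (Cobalt), 963 (Alder), …
The 3 highest are Rook, Hale, Brio.
Clearing price = highest rejected bid = $969.
Total revenue = 3 × $969 = $2,907.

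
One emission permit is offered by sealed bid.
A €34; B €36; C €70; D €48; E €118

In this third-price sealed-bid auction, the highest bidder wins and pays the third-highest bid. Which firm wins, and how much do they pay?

E pays €48

Sorting bids: 118 (E) > 70 (C) > 48 (D) > 36 (B) > 34 (A)
E wins; payment is bid #3 in the ranking = €48.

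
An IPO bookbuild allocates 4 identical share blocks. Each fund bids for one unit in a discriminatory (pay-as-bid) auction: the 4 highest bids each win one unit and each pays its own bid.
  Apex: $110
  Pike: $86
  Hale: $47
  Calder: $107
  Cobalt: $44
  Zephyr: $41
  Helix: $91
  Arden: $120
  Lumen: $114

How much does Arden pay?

Sorting: 120 (Arden), 114 (Lumen), 110 (Apex), 107 (Calder), 91 (Helix), 86 (Pike), …
Top 4: Arden, Lumen, Apex, Calder.
Arden wins → own bid $120.

Arden pays $120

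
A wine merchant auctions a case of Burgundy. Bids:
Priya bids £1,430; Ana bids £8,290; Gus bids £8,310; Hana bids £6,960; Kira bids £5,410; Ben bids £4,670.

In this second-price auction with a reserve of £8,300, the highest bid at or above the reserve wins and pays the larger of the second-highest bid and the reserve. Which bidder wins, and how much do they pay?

Gus pays £8,300

Bids ranked: 8,310 (Gus) > 8,290 (Ana) > 6,960 (Hana) > 5,410 (Kira) > 4,670 (Ben) > 1,430 (Priya)
Highest eligible bid: Gus at £8,310.
max(second-highest £8,290, reserve £8,300) = £8,300.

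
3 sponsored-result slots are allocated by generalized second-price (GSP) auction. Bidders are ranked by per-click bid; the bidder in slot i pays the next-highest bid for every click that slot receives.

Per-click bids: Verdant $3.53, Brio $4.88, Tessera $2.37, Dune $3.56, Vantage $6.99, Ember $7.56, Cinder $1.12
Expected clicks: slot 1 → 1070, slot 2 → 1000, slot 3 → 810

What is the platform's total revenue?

Per-click bids in order: $7.56 (Ember) > $6.99 (Vantage) > $4.88 (Brio) > $3.56 (Dune) > …
Slot 1: Ember pays $6.99 × 1070 = $7479.30
Slot 2: Vantage pays $4.88 × 1000 = $4880.00
Slot 3: Brio pays $3.56 × 810 = $2883.60
Total = $15242.90

Total revenue: $15242.90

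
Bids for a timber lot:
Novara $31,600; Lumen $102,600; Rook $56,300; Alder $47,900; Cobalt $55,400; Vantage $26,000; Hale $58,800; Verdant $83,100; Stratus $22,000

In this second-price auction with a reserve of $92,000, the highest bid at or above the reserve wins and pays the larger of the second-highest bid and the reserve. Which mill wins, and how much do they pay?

Second-price auction with a reserve of $92,000: the highest bid at or above the reserve wins and pays the larger of the second-highest bid and the reserve.
Sorting bids: 102,600 (Lumen) > 83,100 (Verdant) > 58,800 (Hale) > 56,300 (Rook) > 55,400 (Cobalt) > 47,900 (Alder) > …
Highest eligible bid: Lumen at $102,600.
Second-highest bid $83,100 is below the reserve $92,000, so the reserve binds → payment $92,000.

Lumen pays $92,000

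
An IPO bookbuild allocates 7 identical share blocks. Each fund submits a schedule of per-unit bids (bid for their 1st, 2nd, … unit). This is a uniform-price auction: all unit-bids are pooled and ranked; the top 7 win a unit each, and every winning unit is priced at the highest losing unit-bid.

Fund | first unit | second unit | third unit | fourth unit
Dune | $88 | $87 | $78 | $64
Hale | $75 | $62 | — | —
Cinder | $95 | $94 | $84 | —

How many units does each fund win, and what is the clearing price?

Cinder 3, Dune 3, Hale 1; clearing price $64

Pooled unit-bids ranked (top 7): 95 (Cinder-1), 94 (Cinder-2), 88 (Dune-1), 87 (Dune-2), 84 (Cinder-3), 78 (Dune-3), 75 (Hale-1)
Highest rejected unit-bid = $64.
Allocation: Cinder 3, Dune 3, Hale 1.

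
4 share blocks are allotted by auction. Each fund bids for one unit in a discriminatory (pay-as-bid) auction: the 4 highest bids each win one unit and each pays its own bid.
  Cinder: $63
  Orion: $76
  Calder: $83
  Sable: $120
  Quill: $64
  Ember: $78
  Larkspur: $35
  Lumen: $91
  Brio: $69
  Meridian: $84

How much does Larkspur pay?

Ordering the bids: 120 (Sable), 91 (Lumen), 84 (Meridian), 83 (Calder), 78 (Ember), 76 (Orion), …
The 4 highest are Sable, Lumen, Meridian, Calder.
Larkspur does not win → $0.

Larkspur pays $0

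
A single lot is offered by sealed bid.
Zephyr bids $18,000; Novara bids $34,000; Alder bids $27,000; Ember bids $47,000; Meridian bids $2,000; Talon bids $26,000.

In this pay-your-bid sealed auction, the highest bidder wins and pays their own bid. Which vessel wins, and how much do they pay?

Ember pays $47,000

Pay-your-bid sealed auction: the highest bidder wins and pays their own bid.
Sorting bids: 47,000 (Ember) > 34,000 (Novara) > 27,000 (Alder) > 26,000 (Talon) > 18,000 (Zephyr) > 2,000 (Meridian)
Ember is highest → pays own bid, $47,000.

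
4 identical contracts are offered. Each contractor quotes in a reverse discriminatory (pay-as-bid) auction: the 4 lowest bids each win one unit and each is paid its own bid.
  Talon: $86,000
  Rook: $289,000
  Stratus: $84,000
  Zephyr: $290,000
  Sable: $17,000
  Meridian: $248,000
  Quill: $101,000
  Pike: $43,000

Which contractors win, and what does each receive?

Sable $17,000, Pike $43,000, Stratus $84,000, Talon $86,000

Ordering the bids: 17,000 (Sable), 43,000 (Pike), 84,000 (Stratus), 86,000 (Talon), 101,000 (Quill), 248,000 (Meridian), …
Winners (4 units): Sable, Pike, Stratus, Talon.
Each winner is paid its own bid: Sable $17,000, Pike $43,000, Stratus $84,000, Talon $86,000.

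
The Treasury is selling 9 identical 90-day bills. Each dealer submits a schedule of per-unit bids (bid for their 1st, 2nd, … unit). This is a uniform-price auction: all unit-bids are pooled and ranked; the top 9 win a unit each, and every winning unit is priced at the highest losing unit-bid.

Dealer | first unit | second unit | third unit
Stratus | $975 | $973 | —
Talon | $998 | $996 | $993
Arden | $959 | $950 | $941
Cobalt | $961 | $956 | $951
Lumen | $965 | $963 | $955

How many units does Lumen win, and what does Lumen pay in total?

All unit-bids, highest first — top 9: 998 (Talon-1), 996 (Talon-2), 993 (Talon-3), 975 (Stratus-1), 973 (Stratus-2), 965 (Lumen-1), 963 (Lumen-2), 961 (Cobalt-1), 959 (Arden-1)
First bid not allocated: $956.
Lumen wins 2 unit(s) at $956 each.

Lumen: 2 units, pays $1,912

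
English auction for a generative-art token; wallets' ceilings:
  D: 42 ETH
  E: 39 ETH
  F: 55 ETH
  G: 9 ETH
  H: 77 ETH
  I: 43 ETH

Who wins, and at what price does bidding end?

H wins at 55 ETH

Ascending (English) auction: the price rises until one bidder remains; the winner pays the price at which the last rival dropped out.
Limits ranked: 77 (H) > 55 (F) > 43 (I) > 42 (D) > 39 (E) > 9 (G)
Bidding ends when F exits at 55 ETH; H takes it.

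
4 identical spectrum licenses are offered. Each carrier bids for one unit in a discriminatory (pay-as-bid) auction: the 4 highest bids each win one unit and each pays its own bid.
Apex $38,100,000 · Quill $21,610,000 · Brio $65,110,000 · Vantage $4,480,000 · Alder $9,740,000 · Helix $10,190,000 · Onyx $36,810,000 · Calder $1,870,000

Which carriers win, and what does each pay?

Brio $65,110,000, Apex $38,100,000, Onyx $36,810,000, Quill $21,610,000

Ordering the bids: 65,110,000 (Brio), 38,100,000 (Apex), 36,810,000 (Onyx), 21,610,000 (Quill), 10,190,000 (Helix), 9,740,000 (Alder), …
The 4 highest are Brio, Apex, Onyx, Quill.
Each winner pays its own bid: Brio $65,110,000, Apex $38,100,000, Onyx $36,810,000, Quill $21,610,000.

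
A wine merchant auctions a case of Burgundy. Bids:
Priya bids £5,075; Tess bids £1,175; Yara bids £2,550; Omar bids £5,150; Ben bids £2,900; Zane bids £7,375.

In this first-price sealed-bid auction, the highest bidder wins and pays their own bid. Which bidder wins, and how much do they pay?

Zane pays £7,375

Rule: the highest bidder wins and pays their own bid.
Bids ranked: 7,375 (Zane) > 5,150 (Omar) > 5,075 (Priya) > 2,900 (Ben) > 2,550 (Yara) > 1,175 (Tess)
Zane has the highest bid and pays exactly that: £7,375.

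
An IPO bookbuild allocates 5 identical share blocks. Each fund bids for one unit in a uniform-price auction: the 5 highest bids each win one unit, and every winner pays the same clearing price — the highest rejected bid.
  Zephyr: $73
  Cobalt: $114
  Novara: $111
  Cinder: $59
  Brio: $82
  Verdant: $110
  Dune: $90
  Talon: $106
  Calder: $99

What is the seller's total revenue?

Total revenue: $450

Sorting: 114 (Cobalt), 111 (Novara), 110 (Verdant), 106 (Talon), 99 (Calder), 90 (Dune), 82 (Brio), …
Winners (5 units): Cobalt, Novara, Verdant, Talon, Calder.
Clearing price = highest rejected bid = $90.
Total revenue = 5 × $90 = $450.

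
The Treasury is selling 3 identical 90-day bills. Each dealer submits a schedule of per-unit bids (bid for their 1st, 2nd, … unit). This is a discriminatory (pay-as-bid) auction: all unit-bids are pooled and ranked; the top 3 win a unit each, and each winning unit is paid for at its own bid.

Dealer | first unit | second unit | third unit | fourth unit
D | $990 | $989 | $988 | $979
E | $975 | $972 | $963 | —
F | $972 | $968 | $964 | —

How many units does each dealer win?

D 3

Pooled unit-bids ranked (top 3): 990 (D-1), 989 (D-2), 988 (D-3)
Next rejected bid: $979 (not a price — pay-as-bid).
Allocation: D 3.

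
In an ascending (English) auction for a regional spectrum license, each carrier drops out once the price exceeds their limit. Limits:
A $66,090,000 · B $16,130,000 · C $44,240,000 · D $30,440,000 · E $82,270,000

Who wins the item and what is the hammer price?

Rule: the price rises until one bidder remains; the winner pays the price at which the last rival dropped out.
Limits ranked: 82,270,000 (E) > 66,090,000 (A) > 44,240,000 (C) > 30,440,000 (D) > 16,130,000 (B)
Bidding ends when A exits at $66,090,000; E takes it.

E wins at $66,090,000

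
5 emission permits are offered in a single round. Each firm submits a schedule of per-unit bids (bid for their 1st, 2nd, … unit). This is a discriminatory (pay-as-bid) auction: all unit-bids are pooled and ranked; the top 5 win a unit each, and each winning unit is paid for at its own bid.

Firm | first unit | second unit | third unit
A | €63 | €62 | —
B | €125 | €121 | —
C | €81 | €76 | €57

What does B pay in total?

B pays €246

Pooled unit-bids ranked (top 5): 125 (B-1), 121 (B-2), 81 (C-1), 76 (C-2), 63 (A-1)
Next rejected bid: €62 (not a price — pay-as-bid).
B's winning unit-bids: 125 + 121 = €246.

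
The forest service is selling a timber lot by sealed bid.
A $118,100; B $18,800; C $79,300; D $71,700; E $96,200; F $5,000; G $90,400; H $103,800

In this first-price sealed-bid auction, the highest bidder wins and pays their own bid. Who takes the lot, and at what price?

A pays $118,100

Bids in order: 118,100 (A) > 103,800 (H) > 96,200 (E) > 90,400 (G) > 79,300 (C) > 71,700 (D) > …
A is highest → pays own bid, $118,100.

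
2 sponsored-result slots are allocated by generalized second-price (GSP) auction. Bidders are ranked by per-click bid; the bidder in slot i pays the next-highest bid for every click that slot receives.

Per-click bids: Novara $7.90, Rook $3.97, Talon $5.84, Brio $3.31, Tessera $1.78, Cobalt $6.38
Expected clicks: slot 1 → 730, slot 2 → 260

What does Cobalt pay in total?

Ranked by bid: $7.90 (Novara) > $6.38 (Cobalt) > $5.84 (Talon) > …
Cobalt holds slot 2 → pays next bid $5.84 × 260 clicks = $1518.40.

Cobalt pays $1518.40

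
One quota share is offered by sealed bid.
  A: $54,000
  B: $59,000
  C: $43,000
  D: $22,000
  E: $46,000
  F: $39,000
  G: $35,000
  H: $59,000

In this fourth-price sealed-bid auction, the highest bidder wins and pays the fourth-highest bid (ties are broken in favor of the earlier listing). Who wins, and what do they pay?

Bids ranked: 59,000 (B) > 59,000 (H) > 54,000 (A) > 46,000 (E) > 43,000 (C) > 39,000 (F) > …
Tie at $59,000 → B wins by tie-break.
B is highest; pays the fourth-highest bid, $46,000.

B pays $46,000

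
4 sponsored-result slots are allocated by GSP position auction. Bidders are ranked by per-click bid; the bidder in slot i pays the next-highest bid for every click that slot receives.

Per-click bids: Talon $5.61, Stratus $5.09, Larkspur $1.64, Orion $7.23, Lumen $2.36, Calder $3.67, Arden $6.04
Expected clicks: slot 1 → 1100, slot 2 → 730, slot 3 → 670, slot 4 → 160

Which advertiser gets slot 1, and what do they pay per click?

Per-click bids in order: $7.23 (Orion) > $6.04 (Arden) > $5.61 (Talon) > $5.09 (Stratus) > $3.67 (Calder) > …
Slot 1 goes to the first-ranked bidder, Orion, who pays the next bid down: $6.04/click.

Orion; $6.04 per click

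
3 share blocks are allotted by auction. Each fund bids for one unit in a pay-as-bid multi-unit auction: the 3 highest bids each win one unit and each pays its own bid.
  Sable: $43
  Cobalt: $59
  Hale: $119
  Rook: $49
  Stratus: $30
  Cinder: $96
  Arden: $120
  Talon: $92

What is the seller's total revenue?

Total revenue: $335

Ordering the bids: 120 (Arden), 119 (Hale), 96 (Cinder), 92 (Talon), 59 (Cobalt), …
Top 3: Arden, Hale, Cinder.
Total revenue = 120 + 119 + 96 = $335.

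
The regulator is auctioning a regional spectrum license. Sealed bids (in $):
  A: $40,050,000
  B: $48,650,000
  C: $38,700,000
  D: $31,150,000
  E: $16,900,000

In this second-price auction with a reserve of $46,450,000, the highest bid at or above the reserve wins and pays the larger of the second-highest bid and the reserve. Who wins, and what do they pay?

Bids in order: 48,650,000 (B) > 40,050,000 (A) > 38,700,000 (C) > 31,150,000 (D) > 16,900,000 (E)
Highest eligible bid: B at $48,650,000.
max(second-highest $40,050,000, reserve $46,450,000) = $46,450,000.

B pays $46,450,000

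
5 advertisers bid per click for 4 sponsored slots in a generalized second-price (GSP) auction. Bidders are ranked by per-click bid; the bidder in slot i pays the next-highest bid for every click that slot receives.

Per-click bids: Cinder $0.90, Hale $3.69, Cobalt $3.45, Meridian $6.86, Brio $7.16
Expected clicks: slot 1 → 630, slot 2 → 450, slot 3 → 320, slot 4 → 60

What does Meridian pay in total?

Meridian pays $1660.50

Per-click bids in order: $7.16 (Brio) > $6.86 (Meridian) > $3.69 (Hale) > $3.45 (Cobalt) > $0.90 (Cinder)
Meridian holds slot 2 → pays next bid $3.69 × 450 clicks = $1660.50.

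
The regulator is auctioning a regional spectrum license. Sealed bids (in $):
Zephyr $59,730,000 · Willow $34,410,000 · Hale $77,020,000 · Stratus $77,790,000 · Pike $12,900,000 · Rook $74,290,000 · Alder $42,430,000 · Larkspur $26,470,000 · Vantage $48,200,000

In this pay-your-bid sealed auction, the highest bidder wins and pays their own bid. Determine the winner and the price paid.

Bids ranked: 77,790,000 (Stratus) > 77,020,000 (Hale) > 74,290,000 (Rook) > 59,730,000 (Zephyr) > 48,200,000 (Vantage) > 42,430,000 (Alder) > …
First-price: Stratus pays what they bid, $77,790,000.

Stratus pays $77,790,000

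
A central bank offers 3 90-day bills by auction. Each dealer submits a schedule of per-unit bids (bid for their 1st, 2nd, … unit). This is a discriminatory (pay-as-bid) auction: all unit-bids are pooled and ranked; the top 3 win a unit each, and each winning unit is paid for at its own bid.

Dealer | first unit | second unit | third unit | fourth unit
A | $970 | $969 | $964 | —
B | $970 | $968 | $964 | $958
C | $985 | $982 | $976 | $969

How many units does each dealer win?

Pooled unit-bids ranked (top 3): 985 (C-1), 982 (C-2), 976 (C-3)
Next rejected bid: $970 (not a price — pay-as-bid).
Allocation: C 3.

C 3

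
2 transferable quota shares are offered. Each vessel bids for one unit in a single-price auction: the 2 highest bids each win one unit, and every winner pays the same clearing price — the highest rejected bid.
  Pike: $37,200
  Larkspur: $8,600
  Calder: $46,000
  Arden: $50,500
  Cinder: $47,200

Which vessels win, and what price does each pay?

Arden, Cinder; each pays $46,000

Sorting: 50,500 (Arden), 47,200 (Cinder), 46,000 (Calder), 37,200 (Pike), …
The 2 highest are Arden, Cinder.
Highest unsuccessful bid: $46,000 → clearing price.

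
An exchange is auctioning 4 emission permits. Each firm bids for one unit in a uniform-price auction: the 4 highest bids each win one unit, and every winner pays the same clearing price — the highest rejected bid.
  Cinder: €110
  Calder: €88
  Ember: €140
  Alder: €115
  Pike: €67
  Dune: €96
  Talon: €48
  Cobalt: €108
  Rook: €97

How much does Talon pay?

Talon pays €0

Sorting: 140 (Ember), 115 (Alder), 110 (Cinder), 108 (Cobalt), 97 (Rook), 96 (Dune), …
Winners (4 units): Ember, Alder, Cinder, Cobalt.
Clearing price = highest rejected bid = €97.
Talon does not win → pays €0.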